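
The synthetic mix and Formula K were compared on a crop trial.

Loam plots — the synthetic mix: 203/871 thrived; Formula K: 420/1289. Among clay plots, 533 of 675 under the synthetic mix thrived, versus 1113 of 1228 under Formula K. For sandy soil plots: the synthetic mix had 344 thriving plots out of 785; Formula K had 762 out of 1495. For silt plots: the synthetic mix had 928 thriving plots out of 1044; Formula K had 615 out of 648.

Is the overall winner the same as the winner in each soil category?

Yes

Loam: the synthetic mix 203/871 = 23.3%, Formula K 420/1289 = 32.6% → Formula K
Clay: the synthetic mix 533/675 = 79.0%, Formula K 1113/1228 = 90.6% → Formula K
Sandy soil: the synthetic mix 344/785 = 43.8%, Formula K 762/1495 = 51.0% → Formula K
Silt: the synthetic mix 928/1044 = 88.9%, Formula K 615/648 = 94.9% → Formula K
Overall: the synthetic mix 2008/3375 = 59.5%, Formula K 2910/4660 = 62.4% → Formula K
Formula K wins overall and in every soil group — no reversal.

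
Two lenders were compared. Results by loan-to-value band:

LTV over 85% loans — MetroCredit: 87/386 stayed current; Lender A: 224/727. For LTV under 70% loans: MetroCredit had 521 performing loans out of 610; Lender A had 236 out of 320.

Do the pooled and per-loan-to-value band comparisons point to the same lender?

No

LTV over 85%: MetroCredit 87/386 = 22.5%, Lender A 224/727 = 30.8% → Lender A
LTV under 70%: MetroCredit 521/610 = 85.4%, Lender A 236/320 = 73.8% → MetroCredit
Overall: MetroCredit 608/996 = 61.0%, Lender A 460/1047 = 43.9% → MetroCredit
Neither sweeps: MetroCredit wins 1 of 2 groups, Lender A wins 1. MetroCredit wins overall but not every group — no Simpson reversal.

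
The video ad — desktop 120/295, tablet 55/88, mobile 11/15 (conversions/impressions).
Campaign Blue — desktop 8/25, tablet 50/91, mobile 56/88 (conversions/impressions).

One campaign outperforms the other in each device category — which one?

Desktop: the video ad 120/295 = 40.7%, Campaign Blue 8/25 = 32.0% → the video ad
Tablet: the video ad 55/88 = 62.5%, Campaign Blue 50/91 = 54.9% → the video ad
Mobile: the video ad 11/15 = 73.3%, Campaign Blue 56/88 = 63.6% → the video ad
The video ad has the higher rate in all 3 groups.

the video ad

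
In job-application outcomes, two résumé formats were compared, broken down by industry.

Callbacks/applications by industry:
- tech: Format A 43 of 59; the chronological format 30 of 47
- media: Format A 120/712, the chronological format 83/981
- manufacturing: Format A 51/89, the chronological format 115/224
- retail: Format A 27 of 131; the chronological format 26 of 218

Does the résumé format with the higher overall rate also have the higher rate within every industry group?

Yes

Tech: Format A 43/59 = 72.9%, the chronological format 30/47 = 63.8% → Format A
Media: Format A 120/712 = 16.9%, the chronological format 83/981 = 8.5% → Format A
Manufacturing: Format A 51/89 = 57.3%, the chronological format 115/224 = 51.3% → Format A
Retail: Format A 27/131 = 20.6%, the chronological format 26/218 = 11.9% → Format A
Overall: Format A 241/991 = 24.3%, the chronological format 254/1470 = 17.3% → Format A
Format A wins overall and in every industry group — no reversal.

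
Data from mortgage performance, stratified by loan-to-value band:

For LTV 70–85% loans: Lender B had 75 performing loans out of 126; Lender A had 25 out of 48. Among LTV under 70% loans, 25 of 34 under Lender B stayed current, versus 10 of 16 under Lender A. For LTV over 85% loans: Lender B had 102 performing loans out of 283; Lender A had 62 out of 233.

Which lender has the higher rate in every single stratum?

LTV 70–85%: Lender B 75/126 = 59.5%, Lender A 25/48 = 52.1% → Lender B
LTV under 70%: Lender B 25/34 = 73.5%, Lender A 10/16 = 62.5% → Lender B
LTV over 85%: Lender B 102/283 = 36.0%, Lender A 62/233 = 26.6% → Lender B
Lender B has the higher rate in all 3 groups.

Lender B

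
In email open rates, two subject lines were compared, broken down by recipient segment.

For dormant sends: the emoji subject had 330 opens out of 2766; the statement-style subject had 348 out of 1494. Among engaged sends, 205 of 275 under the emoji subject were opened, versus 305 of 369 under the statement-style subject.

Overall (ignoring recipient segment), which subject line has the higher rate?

the statement-style subject

Dormant: the emoji subject 330/2766 = 11.9%, the statement-style subject 348/1494 = 23.3% → the statement-style subject
Engaged: the emoji subject 205/275 = 74.5%, the statement-style subject 305/369 = 82.7% → the statement-style subject
Overall: the emoji subject 535/3041 = 17.6%, the statement-style subject 653/1863 = 35.1% → the statement-style subject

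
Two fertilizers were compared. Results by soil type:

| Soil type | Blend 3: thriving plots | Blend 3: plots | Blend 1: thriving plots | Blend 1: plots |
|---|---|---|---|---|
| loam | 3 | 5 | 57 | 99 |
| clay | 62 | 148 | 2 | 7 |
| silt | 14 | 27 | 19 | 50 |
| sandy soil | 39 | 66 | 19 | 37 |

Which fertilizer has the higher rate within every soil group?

Loam: Blend 3 3/5 = 60.0%, Blend 1 57/99 = 57.6% → Blend 3
Clay: Blend 3 62/148 = 41.9%, Blend 1 2/7 = 28.6% → Blend 3
Silt: Blend 3 14/27 = 51.9%, Blend 1 19/50 = 38.0% → Blend 3
Sandy soil: Blend 3 39/66 = 59.1%, Blend 1 19/37 = 51.4% → Blend 3
Blend 3 has the higher rate in all 4 groups.

Blend 3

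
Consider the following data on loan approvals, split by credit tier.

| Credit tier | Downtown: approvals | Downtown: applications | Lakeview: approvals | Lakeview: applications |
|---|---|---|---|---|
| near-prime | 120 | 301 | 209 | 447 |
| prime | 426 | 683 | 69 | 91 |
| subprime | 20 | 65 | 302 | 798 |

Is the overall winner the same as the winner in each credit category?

Near-prime: Downtown 120/301 = 39.9%, Lakeview 209/447 = 46.8% → Lakeview
Prime: Downtown 426/683 = 62.4%, Lakeview 69/91 = 75.8% → Lakeview
Subprime: Downtown 20/65 = 30.8%, Lakeview 302/798 = 37.8% → Lakeview
Overall: Downtown 566/1049 = 54.0%, Lakeview 580/1336 = 43.4% → Downtown
Lakeview wins each credit group but Downtown wins overall — the comparison reverses. Lakeview's applications skew toward subprime, which has a lower base rate.

No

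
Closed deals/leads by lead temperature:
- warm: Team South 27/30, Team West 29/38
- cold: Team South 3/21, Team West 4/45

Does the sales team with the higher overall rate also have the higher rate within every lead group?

Warm: Team South 27/30 = 90.0%, Team West 29/38 = 76.3% → Team South
Cold: Team South 3/21 = 14.3%, Team West 4/45 = 8.9% → Team South
Overall: Team South 30/51 = 58.8%, Team West 33/83 = 39.8% → Team South
Team South wins overall and in every lead group — no reversal.

Yes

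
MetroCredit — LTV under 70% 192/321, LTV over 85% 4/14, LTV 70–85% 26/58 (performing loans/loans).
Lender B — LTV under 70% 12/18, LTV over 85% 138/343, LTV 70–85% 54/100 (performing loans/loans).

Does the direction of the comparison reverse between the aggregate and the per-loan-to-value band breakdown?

LTV under 70%: MetroCredit 192/321 = 59.8%, Lender B 12/18 = 66.7% → Lender B
LTV over 85%: MetroCredit 4/14 = 28.6%, Lender B 138/343 = 40.2% → Lender B
LTV 70–85%: MetroCredit 26/58 = 44.8%, Lender B 54/100 = 54.0% → Lender B
Overall: MetroCredit 222/393 = 56.5%, Lender B 204/461 = 44.3% → MetroCredit
Lender B wins each loan-to-value group but MetroCredit wins overall — the comparison reverses. Lender B's loans skew toward LTV over 85%, which has a lower base rate.

Yes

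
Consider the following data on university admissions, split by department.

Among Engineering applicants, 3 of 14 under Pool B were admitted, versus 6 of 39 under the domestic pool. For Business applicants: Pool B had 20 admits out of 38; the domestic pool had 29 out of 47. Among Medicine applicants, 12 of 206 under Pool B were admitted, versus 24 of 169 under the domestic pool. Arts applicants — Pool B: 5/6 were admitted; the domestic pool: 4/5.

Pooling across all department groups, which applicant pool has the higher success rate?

Engineering: Pool B 3/14 = 21.4%, the domestic pool 6/39 = 15.4% → Pool B
Business: Pool B 20/38 = 52.6%, the domestic pool 29/47 = 61.7% → the domestic pool
Medicine: Pool B 12/206 = 5.8%, the domestic pool 24/169 = 14.2% → the domestic pool
Arts: Pool B 5/6 = 83.3%, the domestic pool 4/5 = 80.0% → Pool B
Overall: Pool B 40/264 = 15.2%, the domestic pool 63/260 = 24.2% → the domestic pool
(Neither sweeps every department group, but the domestic pool has the higher pooled rate.)

the domestic pool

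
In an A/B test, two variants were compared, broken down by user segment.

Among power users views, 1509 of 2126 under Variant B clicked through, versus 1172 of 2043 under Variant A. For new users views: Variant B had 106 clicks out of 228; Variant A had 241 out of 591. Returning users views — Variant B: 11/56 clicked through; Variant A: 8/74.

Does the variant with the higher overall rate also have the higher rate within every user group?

Power users: Variant B 1509/2126 = 71.0%, Variant A 1172/2043 = 57.4% → Variant B
New users: Variant B 106/228 = 46.5%, Variant A 241/591 = 40.8% → Variant B
Returning users: Variant B 11/56 = 19.6%, Variant A 8/74 = 10.8% → Variant B
Overall: Variant B 1626/2410 = 67.5%, Variant A 1421/2708 = 52.5% → Variant B
Variant B wins overall and in every user group — no reversal.

Yes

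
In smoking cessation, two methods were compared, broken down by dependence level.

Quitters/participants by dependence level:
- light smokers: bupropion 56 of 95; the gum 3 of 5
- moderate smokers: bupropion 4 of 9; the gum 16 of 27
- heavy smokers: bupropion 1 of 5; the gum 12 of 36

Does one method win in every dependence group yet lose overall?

Light smokers: bupropion 56/95 = 58.9%, the gum 3/5 = 60.0% → the gum
Moderate smokers: bupropion 4/9 = 44.4%, the gum 16/27 = 59.3% → the gum
Heavy smokers: bupropion 1/5 = 20.0%, the gum 12/36 = 33.3% → the gum
Overall: bupropion 61/109 = 56.0%, the gum 31/68 = 45.6% → bupropion
The gum wins each dependence group but bupropion wins overall — the comparison reverses. The gum's participants skew toward heavy smokers, which has a lower base rate.

Yes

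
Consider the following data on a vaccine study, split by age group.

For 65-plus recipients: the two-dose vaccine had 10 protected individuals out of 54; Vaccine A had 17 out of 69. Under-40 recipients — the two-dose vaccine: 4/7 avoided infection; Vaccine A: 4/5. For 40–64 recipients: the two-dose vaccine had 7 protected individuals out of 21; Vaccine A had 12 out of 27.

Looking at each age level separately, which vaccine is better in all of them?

65-plus: the two-dose vaccine 10/54 = 18.5%, Vaccine A 17/69 = 24.6% → Vaccine A
Under-40: the two-dose vaccine 4/7 = 57.1%, Vaccine A 4/5 = 80.0% → Vaccine A
40–64: the two-dose vaccine 7/21 = 33.3%, Vaccine A 12/27 = 44.4% → Vaccine A
Vaccine A has the higher rate in all 3 groups.

Vaccine A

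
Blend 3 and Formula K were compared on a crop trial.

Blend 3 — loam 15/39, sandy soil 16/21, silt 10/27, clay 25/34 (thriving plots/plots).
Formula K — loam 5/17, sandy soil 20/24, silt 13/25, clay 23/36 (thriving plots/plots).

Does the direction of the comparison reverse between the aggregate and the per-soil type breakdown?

No

Loam: Blend 3 15/39 = 38.5%, Formula K 5/17 = 29.4% → Blend 3
Sandy soil: Blend 3 16/21 = 76.2%, Formula K 20/24 = 83.3% → Formula K
Silt: Blend 3 10/27 = 37.0%, Formula K 13/25 = 52.0% → Formula K
Clay: Blend 3 25/34 = 73.5%, Formula K 23/36 = 63.9% → Blend 3
Overall: Blend 3 66/121 = 54.5%, Formula K 61/102 = 59.8% → Formula K
Neither sweeps: Blend 3 wins 2 of 4 groups, Formula K wins 2. Formula K wins overall but not every group — no Simpson reversal.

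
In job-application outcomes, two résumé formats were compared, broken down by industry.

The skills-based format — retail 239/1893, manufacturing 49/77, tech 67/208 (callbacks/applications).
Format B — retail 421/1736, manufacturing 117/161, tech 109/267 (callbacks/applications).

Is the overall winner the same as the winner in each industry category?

Yes

Retail: the skills-based format 239/1893 = 12.6%, Format B 421/1736 = 24.3% → Format B
Manufacturing: the skills-based format 49/77 = 63.6%, Format B 117/161 = 72.7% → Format B
Tech: the skills-based format 67/208 = 32.2%, Format B 109/267 = 40.8% → Format B
Overall: the skills-based format 355/2178 = 16.3%, Format B 647/2164 = 29.9% → Format B
Format B wins overall and in every industry group — no reversal.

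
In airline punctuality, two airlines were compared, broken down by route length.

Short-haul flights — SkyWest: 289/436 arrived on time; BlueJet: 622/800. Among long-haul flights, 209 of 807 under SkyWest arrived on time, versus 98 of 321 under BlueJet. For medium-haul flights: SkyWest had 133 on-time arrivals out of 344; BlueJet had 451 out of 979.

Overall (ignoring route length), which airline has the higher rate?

BlueJet

Short-haul: SkyWest 289/436 = 66.3%, BlueJet 622/800 = 77.8% → BlueJet
Long-haul: SkyWest 209/807 = 25.9%, BlueJet 98/321 = 30.5% → BlueJet
Medium-haul: SkyWest 133/344 = 38.7%, BlueJet 451/979 = 46.1% → BlueJet
Overall: SkyWest 631/1587 = 39.8%, BlueJet 1171/2100 = 55.8% → BlueJet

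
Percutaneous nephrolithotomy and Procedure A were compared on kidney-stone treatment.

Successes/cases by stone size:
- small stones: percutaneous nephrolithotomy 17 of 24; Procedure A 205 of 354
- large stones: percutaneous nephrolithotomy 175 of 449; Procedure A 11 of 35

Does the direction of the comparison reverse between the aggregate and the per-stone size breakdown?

Yes

Small stones: percutaneous nephrolithotomy 17/24 = 70.8%, Procedure A 205/354 = 57.9% → percutaneous nephrolithotomy
Large stones: percutaneous nephrolithotomy 175/449 = 39.0%, Procedure A 11/35 = 31.4% → percutaneous nephrolithotomy
Overall: percutaneous nephrolithotomy 192/473 = 40.6%, Procedure A 216/389 = 55.5% → Procedure A
Percutaneous nephrolithotomy wins each stone group but Procedure A wins overall — the comparison reverses. Percutaneous nephrolithotomy's cases skew toward large stones, which has a lower base rate.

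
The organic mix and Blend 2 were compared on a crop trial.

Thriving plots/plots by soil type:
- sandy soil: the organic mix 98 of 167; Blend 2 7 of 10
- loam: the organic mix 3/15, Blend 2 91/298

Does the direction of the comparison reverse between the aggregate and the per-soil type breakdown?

Sandy soil: the organic mix 98/167 = 58.7%, Blend 2 7/10 = 70.0% → Blend 2
Loam: the organic mix 3/15 = 20.0%, Blend 2 91/298 = 30.5% → Blend 2
Overall: the organic mix 101/182 = 55.5%, Blend 2 98/308 = 31.8% → the organic mix
Blend 2 wins each soil group but the organic mix wins overall — the comparison reverses. Blend 2's plots skew toward loam, which has a lower base rate.

Yes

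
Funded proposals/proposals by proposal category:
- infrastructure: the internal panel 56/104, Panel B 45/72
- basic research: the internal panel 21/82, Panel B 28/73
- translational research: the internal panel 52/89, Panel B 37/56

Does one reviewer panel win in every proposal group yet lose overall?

No

Infrastructure: the internal panel 56/104 = 53.8%, Panel B 45/72 = 62.5% → Panel B
Basic research: the internal panel 21/82 = 25.6%, Panel B 28/73 = 38.4% → Panel B
Translational research: the internal panel 52/89 = 58.4%, Panel B 37/56 = 66.1% → Panel B
Overall: the internal panel 129/275 = 46.9%, Panel B 110/201 = 54.7% → Panel B
Panel B wins overall and in every proposal group — no reversal.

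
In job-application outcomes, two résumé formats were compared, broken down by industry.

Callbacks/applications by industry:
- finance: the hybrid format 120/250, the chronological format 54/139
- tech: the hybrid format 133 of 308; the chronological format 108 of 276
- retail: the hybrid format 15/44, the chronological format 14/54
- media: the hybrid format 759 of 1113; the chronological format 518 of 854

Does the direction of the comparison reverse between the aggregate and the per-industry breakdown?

Finance: the hybrid format 120/250 = 48.0%, the chronological format 54/139 = 38.8% → the hybrid format
Tech: the hybrid format 133/308 = 43.2%, the chronological format 108/276 = 39.1% → the hybrid format
Retail: the hybrid format 15/44 = 34.1%, the chronological format 14/54 = 25.9% → the hybrid format
Media: the hybrid format 759/1113 = 68.2%, the chronological format 518/854 = 60.7% → the hybrid format
Overall: the hybrid format 1027/1715 = 59.9%, the chronological format 694/1323 = 52.5% → the hybrid format
The hybrid format wins overall and in every industry group — no reversal.

No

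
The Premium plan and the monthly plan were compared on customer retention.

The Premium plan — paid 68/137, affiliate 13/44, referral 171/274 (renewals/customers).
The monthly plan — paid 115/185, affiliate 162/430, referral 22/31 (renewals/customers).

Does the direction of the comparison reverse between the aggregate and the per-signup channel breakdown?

Paid: the Premium plan 68/137 = 49.6%, the monthly plan 115/185 = 62.2% → the monthly plan
Affiliate: the Premium plan 13/44 = 29.5%, the monthly plan 162/430 = 37.7% → the monthly plan
Referral: the Premium plan 171/274 = 62.4%, the monthly plan 22/31 = 71.0% → the monthly plan
Overall: the Premium plan 252/455 = 55.4%, the monthly plan 299/646 = 46.3% → the Premium plan
The monthly plan wins each signup group but the Premium plan wins overall — the comparison reverses. The monthly plan's customers skew toward affiliate, which has a lower base rate.

Yes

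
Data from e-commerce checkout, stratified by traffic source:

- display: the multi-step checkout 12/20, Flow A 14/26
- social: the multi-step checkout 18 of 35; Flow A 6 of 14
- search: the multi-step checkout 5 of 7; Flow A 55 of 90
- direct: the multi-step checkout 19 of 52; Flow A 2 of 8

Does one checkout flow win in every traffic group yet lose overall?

Display: the multi-step checkout 12/20 = 60.0%, Flow A 14/26 = 53.8% → the multi-step checkout
Social: the multi-step checkout 18/35 = 51.4%, Flow A 6/14 = 42.9% → the multi-step checkout
Search: the multi-step checkout 5/7 = 71.4%, Flow A 55/90 = 61.1% → the multi-step checkout
Direct: the multi-step checkout 19/52 = 36.5%, Flow A 2/8 = 25.0% → the multi-step checkout
Overall: the multi-step checkout 54/114 = 47.4%, Flow A 77/138 = 55.8% → Flow A
The multi-step checkout wins each traffic group but Flow A wins overall — the comparison reverses. The multi-step checkout's sessions skew toward direct, which has a lower base rate.

Yes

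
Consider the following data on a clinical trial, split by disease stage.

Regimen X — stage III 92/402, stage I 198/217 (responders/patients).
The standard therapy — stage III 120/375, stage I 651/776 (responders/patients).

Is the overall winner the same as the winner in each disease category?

No

Stage III: Regimen X 92/402 = 22.9%, the standard therapy 120/375 = 32.0% → the standard therapy
Stage I: Regimen X 198/217 = 91.2%, the standard therapy 651/776 = 83.9% → Regimen X
Overall: Regimen X 290/619 = 46.8%, the standard therapy 771/1151 = 67.0% → the standard therapy
Neither sweeps: Regimen X wins 1 of 2 groups, the standard therapy wins 1. The standard therapy wins overall but not every group — no Simpson reversal.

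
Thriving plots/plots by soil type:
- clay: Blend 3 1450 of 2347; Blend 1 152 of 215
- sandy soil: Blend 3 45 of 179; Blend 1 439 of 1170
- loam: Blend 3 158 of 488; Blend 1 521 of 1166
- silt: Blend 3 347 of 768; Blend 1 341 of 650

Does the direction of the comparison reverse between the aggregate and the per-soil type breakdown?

Clay: Blend 3 1450/2347 = 61.8%, Blend 1 152/215 = 70.7% → Blend 1
Sandy soil: Blend 3 45/179 = 25.1%, Blend 1 439/1170 = 37.5% → Blend 1
Loam: Blend 3 158/488 = 32.4%, Blend 1 521/1166 = 44.7% → Blend 1
Silt: Blend 3 347/768 = 45.2%, Blend 1 341/650 = 52.5% → Blend 1
Overall: Blend 3 2000/3782 = 52.9%, Blend 1 1453/3201 = 45.4% → Blend 3
Blend 1 wins each soil group but Blend 3 wins overall — the comparison reverses. Blend 1's plots skew toward sandy soil, which has a lower base rate.

Yes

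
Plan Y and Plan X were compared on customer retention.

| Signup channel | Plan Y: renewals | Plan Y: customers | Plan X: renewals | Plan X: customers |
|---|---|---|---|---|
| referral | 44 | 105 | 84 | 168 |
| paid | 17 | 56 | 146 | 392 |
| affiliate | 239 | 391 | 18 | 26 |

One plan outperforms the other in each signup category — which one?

Plan X

Referral: Plan Y 44/105 = 41.9%, Plan X 84/168 = 50.0% → Plan X
Paid: Plan Y 17/56 = 30.4%, Plan X 146/392 = 37.2% → Plan X
Affiliate: Plan Y 239/391 = 61.1%, Plan X 18/26 = 69.2% → Plan X
Plan X has the higher rate in all 3 groups.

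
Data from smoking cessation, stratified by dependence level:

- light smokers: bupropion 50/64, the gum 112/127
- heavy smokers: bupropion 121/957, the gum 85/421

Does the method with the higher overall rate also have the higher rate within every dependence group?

Light smokers: bupropion 50/64 = 78.1%, the gum 112/127 = 88.2% → the gum
Heavy smokers: bupropion 121/957 = 12.6%, the gum 85/421 = 20.2% → the gum
Overall: bupropion 171/1021 = 16.7%, the gum 197/548 = 35.9% → the gum
The gum wins overall and in every dependence group — no reversal.

Yes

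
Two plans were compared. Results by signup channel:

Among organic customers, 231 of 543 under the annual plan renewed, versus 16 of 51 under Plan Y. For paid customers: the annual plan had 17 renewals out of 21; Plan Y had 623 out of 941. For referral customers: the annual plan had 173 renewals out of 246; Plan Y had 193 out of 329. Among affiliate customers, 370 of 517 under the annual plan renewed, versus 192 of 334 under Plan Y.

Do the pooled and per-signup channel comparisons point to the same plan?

Organic: the annual plan 231/543 = 42.5%, Plan Y 16/51 = 31.4% → the annual plan
Paid: the annual plan 17/21 = 81.0%, Plan Y 623/941 = 66.2% → the annual plan
Referral: the annual plan 173/246 = 70.3%, Plan Y 193/329 = 58.7% → the annual plan
Affiliate: the annual plan 370/517 = 71.6%, Plan Y 192/334 = 57.5% → the annual plan
Overall: the annual plan 791/1327 = 59.6%, Plan Y 1024/1655 = 61.9% → Plan Y
The annual plan wins each signup group but Plan Y wins overall — the comparison reverses. The annual plan's customers skew toward organic, which has a lower base rate.

No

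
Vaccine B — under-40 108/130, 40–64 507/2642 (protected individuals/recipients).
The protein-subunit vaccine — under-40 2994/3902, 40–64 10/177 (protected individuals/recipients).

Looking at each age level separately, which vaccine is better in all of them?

Vaccine B

Under-40: Vaccine B 108/130 = 83.1%, the protein-subunit vaccine 2994/3902 = 76.7% → Vaccine B
40–64: Vaccine B 507/2642 = 19.2%, the protein-subunit vaccine 10/177 = 5.6% → Vaccine B
Vaccine B has the higher rate in both groups.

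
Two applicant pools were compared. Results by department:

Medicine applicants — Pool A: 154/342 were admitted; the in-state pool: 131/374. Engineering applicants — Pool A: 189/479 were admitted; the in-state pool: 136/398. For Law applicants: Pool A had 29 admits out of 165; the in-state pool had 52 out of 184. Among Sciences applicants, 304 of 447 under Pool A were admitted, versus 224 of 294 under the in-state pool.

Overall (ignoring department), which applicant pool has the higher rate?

Pool A

Medicine: Pool A 154/342 = 45.0%, the in-state pool 131/374 = 35.0% → Pool A
Engineering: Pool A 189/479 = 39.5%, the in-state pool 136/398 = 34.2% → Pool A
Law: Pool A 29/165 = 17.6%, the in-state pool 52/184 = 28.3% → the in-state pool
Sciences: Pool A 304/447 = 68.0%, the in-state pool 224/294 = 76.2% → the in-state pool
Overall: Pool A 676/1433 = 47.2%, the in-state pool 543/1250 = 43.4% → Pool A
(Neither sweeps every department group, but Pool A has the higher pooled rate.)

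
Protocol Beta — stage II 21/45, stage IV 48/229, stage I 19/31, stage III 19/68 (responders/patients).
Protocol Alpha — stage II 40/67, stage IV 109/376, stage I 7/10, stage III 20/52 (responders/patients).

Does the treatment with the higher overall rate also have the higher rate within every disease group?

Yes

Stage II: Protocol Beta 21/45 = 46.7%, Protocol Alpha 40/67 = 59.7% → Protocol Alpha
Stage IV: Protocol Beta 48/229 = 21.0%, Protocol Alpha 109/376 = 29.0% → Protocol Alpha
Stage I: Protocol Beta 19/31 = 61.3%, Protocol Alpha 7/10 = 70.0% → Protocol Alpha
Stage III: Protocol Beta 19/68 = 27.9%, Protocol Alpha 20/52 = 38.5% → Protocol Alpha
Overall: Protocol Beta 107/373 = 28.7%, Protocol Alpha 176/505 = 34.9% → Protocol Alpha
Protocol Alpha wins overall and in every disease group — no reversal.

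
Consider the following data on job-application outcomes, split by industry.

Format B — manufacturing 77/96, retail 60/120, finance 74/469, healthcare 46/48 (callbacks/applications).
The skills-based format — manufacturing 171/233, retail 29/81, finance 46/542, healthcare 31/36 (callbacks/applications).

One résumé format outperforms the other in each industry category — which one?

Format B

Manufacturing: Format B 77/96 = 80.2%, the skills-based format 171/233 = 73.4% → Format B
Retail: Format B 60/120 = 50.0%, the skills-based format 29/81 = 35.8% → Format B
Finance: Format B 74/469 = 15.8%, the skills-based format 46/542 = 8.5% → Format B
Healthcare: Format B 46/48 = 95.8%, the skills-based format 31/36 = 86.1% → Format B
Format B has the higher rate in all 4 groups.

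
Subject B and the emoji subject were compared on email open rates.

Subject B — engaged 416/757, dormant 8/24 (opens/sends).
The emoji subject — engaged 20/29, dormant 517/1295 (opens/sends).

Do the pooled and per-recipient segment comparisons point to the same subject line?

No

Engaged: Subject B 416/757 = 55.0%, the emoji subject 20/29 = 69.0% → the emoji subject
Dormant: Subject B 8/24 = 33.3%, the emoji subject 517/1295 = 39.9% → the emoji subject
Overall: Subject B 424/781 = 54.3%, the emoji subject 537/1324 = 40.6% → Subject B
The emoji subject wins each recipient group but Subject B wins overall — the comparison reverses. The emoji subject's sends skew toward dormant, which has a lower base rate.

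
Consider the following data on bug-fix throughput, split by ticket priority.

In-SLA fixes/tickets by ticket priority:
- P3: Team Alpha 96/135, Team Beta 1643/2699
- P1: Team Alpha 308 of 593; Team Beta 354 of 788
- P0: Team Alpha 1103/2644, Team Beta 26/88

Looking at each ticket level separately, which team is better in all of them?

Team Alpha

P3: Team Alpha 96/135 = 71.1%, Team Beta 1643/2699 = 60.9% → Team Alpha
P1: Team Alpha 308/593 = 51.9%, Team Beta 354/788 = 44.9% → Team Alpha
P0: Team Alpha 1103/2644 = 41.7%, Team Beta 26/88 = 29.5% → Team Alpha
Team Alpha has the higher rate in all 3 groups.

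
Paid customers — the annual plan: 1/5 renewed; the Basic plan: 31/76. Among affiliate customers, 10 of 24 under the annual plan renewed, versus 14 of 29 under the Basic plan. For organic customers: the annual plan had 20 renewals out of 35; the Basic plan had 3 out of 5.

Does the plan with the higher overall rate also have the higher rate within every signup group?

Paid: the annual plan 1/5 = 20.0%, the Basic plan 31/76 = 40.8% → the Basic plan
Affiliate: the annual plan 10/24 = 41.7%, the Basic plan 14/29 = 48.3% → the Basic plan
Organic: the annual plan 20/35 = 57.1%, the Basic plan 3/5 = 60.0% → the Basic plan
Overall: the annual plan 31/64 = 48.4%, the Basic plan 48/110 = 43.6% → the annual plan
The Basic plan wins each signup group but the annual plan wins overall — the comparison reverses. The Basic plan's customers skew toward paid, which has a lower base rate.

No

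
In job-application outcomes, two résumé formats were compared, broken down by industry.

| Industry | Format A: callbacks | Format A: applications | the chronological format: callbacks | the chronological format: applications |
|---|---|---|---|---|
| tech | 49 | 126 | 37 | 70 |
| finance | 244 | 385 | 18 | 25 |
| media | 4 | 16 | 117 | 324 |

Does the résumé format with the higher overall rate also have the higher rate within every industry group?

Tech: Format A 49/126 = 38.9%, the chronological format 37/70 = 52.9% → the chronological format
Finance: Format A 244/385 = 63.4%, the chronological format 18/25 = 72.0% → the chronological format
Media: Format A 4/16 = 25.0%, the chronological format 117/324 = 36.1% → the chronological format
Overall: Format A 297/527 = 56.4%, the chronological format 172/419 = 41.1% → Format A
The chronological format wins each industry group but Format A wins overall — the comparison reverses. The chronological format's applications skew toward media, which has a lower base rate.

No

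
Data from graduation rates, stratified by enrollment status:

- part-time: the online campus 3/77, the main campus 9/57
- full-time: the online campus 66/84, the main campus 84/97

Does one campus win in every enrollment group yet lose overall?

No

Part-time: the online campus 3/77 = 3.9%, the main campus 9/57 = 15.8% → the main campus
Full-time: the online campus 66/84 = 78.6%, the main campus 84/97 = 86.6% → the main campus
Overall: the online campus 69/161 = 42.9%, the main campus 93/154 = 60.4% → the main campus
The main campus wins overall and in every enrollment group — no reversal.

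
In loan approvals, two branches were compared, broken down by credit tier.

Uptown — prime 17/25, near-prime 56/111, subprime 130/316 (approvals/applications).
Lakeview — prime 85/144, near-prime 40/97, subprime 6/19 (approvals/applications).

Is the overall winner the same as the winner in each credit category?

Prime: Uptown 17/25 = 68.0%, Lakeview 85/144 = 59.0% → Uptown
Near-prime: Uptown 56/111 = 50.5%, Lakeview 40/97 = 41.2% → Uptown
Subprime: Uptown 130/316 = 41.1%, Lakeview 6/19 = 31.6% → Uptown
Overall: Uptown 203/452 = 44.9%, Lakeview 131/260 = 50.4% → Lakeview
Uptown wins each credit group but Lakeview wins overall — the comparison reverses. Uptown's applications skew toward subprime, which has a lower base rate.

No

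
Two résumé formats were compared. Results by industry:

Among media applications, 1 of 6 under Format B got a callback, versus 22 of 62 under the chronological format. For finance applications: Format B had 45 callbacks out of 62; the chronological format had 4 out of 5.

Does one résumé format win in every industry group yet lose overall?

Media: Format B 1/6 = 16.7%, the chronological format 22/62 = 35.5% → the chronological format
Finance: Format B 45/62 = 72.6%, the chronological format 4/5 = 80.0% → the chronological format
Overall: Format B 46/68 = 67.6%, the chronological format 26/67 = 38.8% → Format B
The chronological format wins each industry group but Format B wins overall — the comparison reverses. The chronological format's applications skew toward media, which has a lower base rate.

Yes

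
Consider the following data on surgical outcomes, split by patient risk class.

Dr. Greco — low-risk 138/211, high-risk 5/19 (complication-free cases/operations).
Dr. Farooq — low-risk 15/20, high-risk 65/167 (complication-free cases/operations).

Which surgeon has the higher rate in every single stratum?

Low-risk: Dr. Greco 138/211 = 65.4%, Dr. Farooq 15/20 = 75.0% → Dr. Farooq
High-risk: Dr. Greco 5/19 = 26.3%, Dr. Farooq 65/167 = 38.9% → Dr. Farooq
Dr. Farooq has the higher rate in both groups.

Dr. Farooq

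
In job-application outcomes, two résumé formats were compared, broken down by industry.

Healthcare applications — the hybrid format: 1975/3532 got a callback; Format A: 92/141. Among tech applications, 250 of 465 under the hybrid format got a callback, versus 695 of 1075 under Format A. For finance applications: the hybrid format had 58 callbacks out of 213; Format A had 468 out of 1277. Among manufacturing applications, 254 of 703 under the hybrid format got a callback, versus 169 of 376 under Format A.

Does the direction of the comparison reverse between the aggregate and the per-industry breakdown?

Healthcare: the hybrid format 1975/3532 = 55.9%, Format A 92/141 = 65.2% → Format A
Tech: the hybrid format 250/465 = 53.8%, Format A 695/1075 = 64.7% → Format A
Finance: the hybrid format 58/213 = 27.2%, Format A 468/1277 = 36.6% → Format A
Manufacturing: the hybrid format 254/703 = 36.1%, Format A 169/376 = 44.9% → Format A
Overall: the hybrid format 2537/4913 = 51.6%, Format A 1424/2869 = 49.6% → the hybrid format
Format A wins each industry group but the hybrid format wins overall — the comparison reverses. Format A's applications skew toward finance, which has a lower base rate.

Yes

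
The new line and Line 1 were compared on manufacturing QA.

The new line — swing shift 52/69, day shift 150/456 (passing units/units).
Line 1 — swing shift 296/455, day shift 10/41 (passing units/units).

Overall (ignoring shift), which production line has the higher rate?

Line 1

Swing shift: the new line 52/69 = 75.4%, Line 1 296/455 = 65.1% → the new line
Day shift: the new line 150/456 = 32.9%, Line 1 10/41 = 24.4% → the new line
Overall: the new line 202/525 = 38.5%, Line 1 306/496 = 61.7% → Line 1
(The new line wins every shift group but Line 1 wins overall — the new line's units skew toward the low-rate day shift group.)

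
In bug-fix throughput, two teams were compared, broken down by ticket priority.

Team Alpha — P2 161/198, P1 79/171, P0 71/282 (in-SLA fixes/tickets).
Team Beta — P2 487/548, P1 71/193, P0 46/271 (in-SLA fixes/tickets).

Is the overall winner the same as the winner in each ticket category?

No

P2: Team Alpha 161/198 = 81.3%, Team Beta 487/548 = 88.9% → Team Beta
P1: Team Alpha 79/171 = 46.2%, Team Beta 71/193 = 36.8% → Team Alpha
P0: Team Alpha 71/282 = 25.2%, Team Beta 46/271 = 17.0% → Team Alpha
Overall: Team Alpha 311/651 = 47.8%, Team Beta 604/1012 = 59.7% → Team Beta
Neither sweeps: Team Alpha wins 2 of 3 groups, Team Beta wins 1. Team Beta wins overall but not every group — no Simpson reversal.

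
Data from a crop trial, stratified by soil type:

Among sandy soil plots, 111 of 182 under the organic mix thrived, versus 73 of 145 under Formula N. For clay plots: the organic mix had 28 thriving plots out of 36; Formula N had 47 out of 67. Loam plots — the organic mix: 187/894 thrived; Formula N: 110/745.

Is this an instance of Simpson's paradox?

Sandy soil: the organic mix 111/182 = 61.0%, Formula N 73/145 = 50.3% → the organic mix
Clay: the organic mix 28/36 = 77.8%, Formula N 47/67 = 70.1% → the organic mix
Loam: the organic mix 187/894 = 20.9%, Formula N 110/745 = 14.8% → the organic mix
Overall: the organic mix 326/1112 = 29.3%, Formula N 230/957 = 24.0% → the organic mix
The organic mix wins overall and in every soil group — no reversal.

No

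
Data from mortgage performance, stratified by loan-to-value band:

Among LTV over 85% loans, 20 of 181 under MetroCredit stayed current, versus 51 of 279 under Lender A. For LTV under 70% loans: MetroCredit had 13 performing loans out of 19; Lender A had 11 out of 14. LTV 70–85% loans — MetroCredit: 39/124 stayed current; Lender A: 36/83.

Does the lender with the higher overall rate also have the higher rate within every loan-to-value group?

Yes

LTV over 85%: MetroCredit 20/181 = 11.0%, Lender A 51/279 = 18.3% → Lender A
LTV under 70%: MetroCredit 13/19 = 68.4%, Lender A 11/14 = 78.6% → Lender A
LTV 70–85%: MetroCredit 39/124 = 31.5%, Lender A 36/83 = 43.4% → Lender A
Overall: MetroCredit 72/324 = 22.2%, Lender A 98/376 = 26.1% → Lender A
Lender A wins overall and in every loan-to-value group — no reversal.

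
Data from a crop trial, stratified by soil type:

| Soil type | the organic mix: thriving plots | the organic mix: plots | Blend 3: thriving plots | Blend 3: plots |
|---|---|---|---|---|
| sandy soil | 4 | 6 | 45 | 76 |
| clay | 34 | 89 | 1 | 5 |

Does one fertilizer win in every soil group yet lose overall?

Sandy soil: the organic mix 4/6 = 66.7%, Blend 3 45/76 = 59.2% → the organic mix
Clay: the organic mix 34/89 = 38.2%, Blend 3 1/5 = 20.0% → the organic mix
Overall: the organic mix 38/95 = 40.0%, Blend 3 46/81 = 56.8% → Blend 3
The organic mix wins each soil group but Blend 3 wins overall — the comparison reverses. The organic mix's plots skew toward clay, which has a lower base rate.

Yes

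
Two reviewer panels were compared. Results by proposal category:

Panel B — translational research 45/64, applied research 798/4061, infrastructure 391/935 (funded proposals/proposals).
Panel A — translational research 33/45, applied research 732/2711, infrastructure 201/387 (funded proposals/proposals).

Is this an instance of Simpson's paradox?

Translational research: Panel B 45/64 = 70.3%, Panel A 33/45 = 73.3% → Panel A
Applied research: Panel B 798/4061 = 19.7%, Panel A 732/2711 = 27.0% → Panel A
Infrastructure: Panel B 391/935 = 41.8%, Panel A 201/387 = 51.9% → Panel A
Overall: Panel B 1234/5060 = 24.4%, Panel A 966/3143 = 30.7% → Panel A
Panel A wins overall and in every proposal group — no reversal.

No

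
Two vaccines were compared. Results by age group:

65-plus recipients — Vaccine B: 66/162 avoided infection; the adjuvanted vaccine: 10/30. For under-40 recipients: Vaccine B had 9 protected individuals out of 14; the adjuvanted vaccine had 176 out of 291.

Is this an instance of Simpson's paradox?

65-plus: Vaccine B 66/162 = 40.7%, the adjuvanted vaccine 10/30 = 33.3% → Vaccine B
Under-40: Vaccine B 9/14 = 64.3%, the adjuvanted vaccine 176/291 = 60.5% → Vaccine B
Overall: Vaccine B 75/176 = 42.6%, the adjuvanted vaccine 186/321 = 57.9% → the adjuvanted vaccine
Vaccine B wins each age group but the adjuvanted vaccine wins overall — the comparison reverses. Vaccine B's recipients skew toward 65-plus, which has a lower base rate.

Yes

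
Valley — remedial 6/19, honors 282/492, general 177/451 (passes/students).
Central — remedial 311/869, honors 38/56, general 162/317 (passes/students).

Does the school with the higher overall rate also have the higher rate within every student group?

Remedial: Valley 6/19 = 31.6%, Central 311/869 = 35.8% → Central
Honors: Valley 282/492 = 57.3%, Central 38/56 = 67.9% → Central
General: Valley 177/451 = 39.2%, Central 162/317 = 51.1% → Central
Overall: Valley 465/962 = 48.3%, Central 511/1242 = 41.1% → Valley
Central wins each student group but Valley wins overall — the comparison reverses. Central's students skew toward remedial, which has a lower base rate.

No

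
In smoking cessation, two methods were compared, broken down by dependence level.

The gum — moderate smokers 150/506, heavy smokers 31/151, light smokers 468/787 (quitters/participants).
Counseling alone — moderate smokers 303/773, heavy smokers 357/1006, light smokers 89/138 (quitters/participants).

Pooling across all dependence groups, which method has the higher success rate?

the gum

Moderate smokers: the gum 150/506 = 29.6%, counseling alone 303/773 = 39.2% → counseling alone
Heavy smokers: the gum 31/151 = 20.5%, counseling alone 357/1006 = 35.5% → counseling alone
Light smokers: the gum 468/787 = 59.5%, counseling alone 89/138 = 64.5% → counseling alone
Overall: the gum 649/1444 = 44.9%, counseling alone 749/1917 = 39.1% → the gum
(Counseling alone wins every dependence group but the gum wins overall — counseling alone's participants skew toward the low-rate heavy smokers group.)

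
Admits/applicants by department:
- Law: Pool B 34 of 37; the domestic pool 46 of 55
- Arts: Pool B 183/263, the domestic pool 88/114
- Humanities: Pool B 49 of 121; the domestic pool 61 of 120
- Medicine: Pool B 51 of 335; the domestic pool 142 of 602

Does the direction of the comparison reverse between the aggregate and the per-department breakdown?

No

Law: Pool B 34/37 = 91.9%, the domestic pool 46/55 = 83.6% → Pool B
Arts: Pool B 183/263 = 69.6%, the domestic pool 88/114 = 77.2% → the domestic pool
Humanities: Pool B 49/121 = 40.5%, the domestic pool 61/120 = 50.8% → the domestic pool
Medicine: Pool B 51/335 = 15.2%, the domestic pool 142/602 = 23.6% → the domestic pool
Overall: Pool B 317/756 = 41.9%, the domestic pool 337/891 = 37.8% → Pool B
Neither sweeps: Pool B wins 1 of 4 groups, the domestic pool wins 3. Pool B wins overall but not every group — no Simpson reversal.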